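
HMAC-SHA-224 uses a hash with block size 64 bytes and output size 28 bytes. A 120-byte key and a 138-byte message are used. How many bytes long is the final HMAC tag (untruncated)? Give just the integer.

The tag is one SHA-224 digest: 28 bytes.

28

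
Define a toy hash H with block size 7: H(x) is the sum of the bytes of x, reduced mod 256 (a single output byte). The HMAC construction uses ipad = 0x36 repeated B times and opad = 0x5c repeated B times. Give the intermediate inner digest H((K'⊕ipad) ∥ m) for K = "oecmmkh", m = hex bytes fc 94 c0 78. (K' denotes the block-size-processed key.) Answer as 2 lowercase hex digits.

3a

Key "oecmmkh" = 6f 65 63 6d 6d 6b 68 is exactly B = 7 bytes: K' = 6f 65 63 6d 6d 6b 68.
K' ⊕ ipad = 59 53 55 5b 5b 5d 5e.
Inner input = 59 53 55 5b 5b 5d 5e ∥ fc 94 c0 78.
Inner hash: sum = 89+83+85+91+91+93+94+252+148+192+120 = 1338; mod 256 = 58 → 3a.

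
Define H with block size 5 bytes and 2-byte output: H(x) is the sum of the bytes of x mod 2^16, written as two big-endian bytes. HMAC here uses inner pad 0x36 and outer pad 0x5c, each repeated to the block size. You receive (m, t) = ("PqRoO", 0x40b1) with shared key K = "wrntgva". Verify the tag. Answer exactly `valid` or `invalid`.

invalid

Key "wrntgva" = 77 72 6e 74 67 76 61 is 7 bytes > B = 5, so hash it first: H(key) = 03 09, then zero-pad to 5 bytes: K' = 03 09 00 00 00.
K' ⊕ ipad = 35 3f 36 36 36; K' ⊕ opad = 5f 55 5c 5c 5c.
Inner hash: sum = 53+63+54+54+54+80+113+82+111+79 = 743 → 02 e7.
Outer hash (recomputed tag): sum = 95+85+92+92+92+2+231 = 689 → 02 b1.
Recomputed tag = 02b1; claimed = 40b1 → mismatch.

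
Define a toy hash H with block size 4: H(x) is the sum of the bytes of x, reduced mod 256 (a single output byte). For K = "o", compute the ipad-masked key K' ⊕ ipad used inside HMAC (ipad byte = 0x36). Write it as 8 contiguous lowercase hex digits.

59363636

Key "o" = 6f is 1 byte ≤ B = 4; zero-pad to 4 bytes: K' = 6f 00 00 00.
XOR each byte with 0x36: 6f⊕36=59, 00⊕36=36, 00⊕36=36, 00⊕36=36.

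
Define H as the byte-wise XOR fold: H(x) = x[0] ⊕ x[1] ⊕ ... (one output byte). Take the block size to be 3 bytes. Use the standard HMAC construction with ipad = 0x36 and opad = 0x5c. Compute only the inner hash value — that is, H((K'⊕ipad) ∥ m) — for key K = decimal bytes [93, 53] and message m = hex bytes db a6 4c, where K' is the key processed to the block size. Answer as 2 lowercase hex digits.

6f

Key decimal bytes [93, 53] = 5d 35 is 2 bytes ≤ B = 3; zero-pad to 3 bytes: K' = 5d 35 00.
K' ⊕ ipad = 6b 03 36.
Inner input = 6b 03 36 ∥ db a6 4c.
Inner hash: XOR 6b⊕03⊕36⊕db⊕a6⊕4c = 6f.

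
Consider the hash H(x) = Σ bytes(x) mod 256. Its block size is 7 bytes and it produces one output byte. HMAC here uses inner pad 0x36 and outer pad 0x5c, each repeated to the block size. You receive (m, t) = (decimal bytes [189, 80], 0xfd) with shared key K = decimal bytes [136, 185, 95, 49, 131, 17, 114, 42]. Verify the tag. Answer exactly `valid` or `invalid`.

invalid

Key decimal bytes [136, 185, 95, 49, 131, 17, 114, 42] = 88 b9 5f 31 83 11 72 2a is 8 bytes > B = 7, so hash it first: H(key) = 01, then zero-pad to 7 bytes: K' = 01 00 00 00 00 00 00.
K' ⊕ ipad = 37 36 36 36 36 36 36; K' ⊕ opad = 5d 5c 5c 5c 5c 5c 5c.
Inner hash: sum = 55+54+54+54+54+54+54+189+80 = 648; mod 256 = 136 → 88.
Outer hash (recomputed tag): sum = 93+92+92+92+92+92+92+136 = 781; mod 256 = 13 → 0d.
Recomputed tag = 0d; claimed = fd → mismatch.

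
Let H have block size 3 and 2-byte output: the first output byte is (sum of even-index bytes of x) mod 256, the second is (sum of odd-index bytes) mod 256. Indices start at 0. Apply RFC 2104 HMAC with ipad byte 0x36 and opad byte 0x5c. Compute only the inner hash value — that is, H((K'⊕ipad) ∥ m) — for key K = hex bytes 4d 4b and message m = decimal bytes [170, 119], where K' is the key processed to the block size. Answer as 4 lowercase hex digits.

2827

Key hex bytes 4d 4b is 2 bytes ≤ B = 3; zero-pad to 3 bytes: K' = 4d 4b 00.
K' ⊕ ipad = 7b 7d 36.
Inner input = 7b 7d 36 ∥ aa 77.
Inner hash: even-index sum = 296 mod 256 = 40; odd-index sum = 295 mod 256 = 39 → 28 27.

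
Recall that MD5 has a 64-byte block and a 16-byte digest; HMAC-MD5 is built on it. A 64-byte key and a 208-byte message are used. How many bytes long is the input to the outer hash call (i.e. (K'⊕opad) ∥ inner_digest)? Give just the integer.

Key is 64 ≤ 64 bytes, zero-padded: |K'| = 64.
Outer input = (K'⊕opad) ∥ H(inner) → 64 + 16 = 80 bytes.

80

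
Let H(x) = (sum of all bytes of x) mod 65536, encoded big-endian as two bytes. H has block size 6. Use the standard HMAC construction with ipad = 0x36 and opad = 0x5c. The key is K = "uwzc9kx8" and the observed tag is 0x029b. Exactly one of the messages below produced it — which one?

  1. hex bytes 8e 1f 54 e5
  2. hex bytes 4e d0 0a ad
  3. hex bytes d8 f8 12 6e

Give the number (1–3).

3

Key "uwzc9kx8" = 75 77 7a 63 39 6b 78 38 is 8 bytes > B = 6, so hash it first: H(key) = 03 1d, then zero-pad to 6 bytes: K' = 03 1d 00 00 00 00.
K' ⊕ ipad = 35 2b 36 36 36 36; K' ⊕ opad = 5f 41 5c 5c 5c 5c.
m1: inner = H(35 2b 36 36 36 36 8e 1f 54 e5) = 03 1e; tag = H(5f 41 5c 5c 5c 5c 03 1e) = 0231
m2: inner = H(35 2b 36 36 36 36 4e d0 0a ad) = 03 0d; tag = H(5f 41 5c 5c 5c 5c 03 0d) = 0220
m3: inner = H(35 2b 36 36 36 36 d8 f8 12 6e) = 03 88; tag = H(5f 41 5c 5c 5c 5c 03 88) = 029b ← matches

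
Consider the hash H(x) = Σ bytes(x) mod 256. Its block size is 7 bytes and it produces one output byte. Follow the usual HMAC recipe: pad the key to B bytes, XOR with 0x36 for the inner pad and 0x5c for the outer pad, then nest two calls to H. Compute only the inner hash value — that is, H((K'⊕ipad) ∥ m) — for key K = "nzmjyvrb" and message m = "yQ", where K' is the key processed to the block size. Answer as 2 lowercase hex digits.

Key "nzmjyvrb" = 6e 7a 6d 6a 79 76 72 62 is 8 bytes > B = 7, so hash it first: H(key) = 82, then zero-pad to 7 bytes: K' = 82 00 00 00 00 00 00.
K' ⊕ ipad = b4 36 36 36 36 36 36.
Inner input = b4 36 36 36 36 36 36 ∥ 79 51.
Inner hash: sum = 180+54+54+54+54+54+54+121+81 = 706; mod 256 = 194 → c2.

c2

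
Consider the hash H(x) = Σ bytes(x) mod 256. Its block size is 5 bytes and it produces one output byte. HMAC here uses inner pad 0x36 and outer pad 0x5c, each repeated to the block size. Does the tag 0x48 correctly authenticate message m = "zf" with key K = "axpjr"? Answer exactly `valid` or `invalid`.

Key "axpjr" = 61 78 70 6a 72 is exactly B = 5 bytes: K' = 61 78 70 6a 72.
K' ⊕ ipad = 57 4e 46 5c 44; K' ⊕ opad = 3d 24 2c 36 2e.
Inner hash: sum = 87+78+70+92+68+122+102 = 619; mod 256 = 107 → 6b.
Outer hash (recomputed tag): sum = 61+36+44+54+46+107 = 348; mod 256 = 92 → 5c.
Recomputed tag = 5c; claimed = 48 → mismatch.

invalid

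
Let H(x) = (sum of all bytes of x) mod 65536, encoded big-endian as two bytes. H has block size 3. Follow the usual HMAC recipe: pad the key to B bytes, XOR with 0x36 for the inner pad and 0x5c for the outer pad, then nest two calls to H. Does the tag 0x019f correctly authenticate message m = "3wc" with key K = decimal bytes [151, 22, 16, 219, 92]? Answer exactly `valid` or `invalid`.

valid

Key decimal bytes [151, 22, 16, 219, 92] = 97 16 10 db 5c is 5 bytes > B = 3, so hash it first: H(key) = 01 f4, then zero-pad to 3 bytes: K' = 01 f4 00.
K' ⊕ ipad = 37 c2 36; K' ⊕ opad = 5d a8 5c.
Inner hash: sum = 55+194+54+51+119+99 = 572 → 02 3c.
Outer hash (recomputed tag): sum = 93+168+92+2+60 = 415 → 01 9f.
Recomputed tag = 019f; claimed = 019f → match.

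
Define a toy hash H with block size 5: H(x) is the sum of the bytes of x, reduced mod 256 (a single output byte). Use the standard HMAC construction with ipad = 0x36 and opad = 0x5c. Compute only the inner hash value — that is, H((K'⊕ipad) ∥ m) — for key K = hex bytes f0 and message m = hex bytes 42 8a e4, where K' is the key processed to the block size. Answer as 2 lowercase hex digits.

Key hex bytes f0 is 1 byte ≤ B = 5; zero-pad to 5 bytes: K' = f0 00 00 00 00.
K' ⊕ ipad = c6 36 36 36 36.
Inner input = c6 36 36 36 36 ∥ 42 8a e4.
Inner hash: sum = 198+54+54+54+54+66+138+228 = 846; mod 256 = 78 → 4e.

4e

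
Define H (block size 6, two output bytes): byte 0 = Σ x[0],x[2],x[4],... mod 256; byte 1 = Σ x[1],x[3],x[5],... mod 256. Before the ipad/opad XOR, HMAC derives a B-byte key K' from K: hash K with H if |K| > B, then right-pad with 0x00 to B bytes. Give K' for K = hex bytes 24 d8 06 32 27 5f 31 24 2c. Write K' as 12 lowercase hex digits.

|K| = 9 > B = 6, so first hash the key.
H(K): even-index sum = 174 mod 256 = 174; odd-index sum = 397 mod 256 = 141 → ae 8d.
Zero-pad H(K) = ae 8d to 6 bytes: K' = ae 8d 00 00 00 00.

ae8d00000000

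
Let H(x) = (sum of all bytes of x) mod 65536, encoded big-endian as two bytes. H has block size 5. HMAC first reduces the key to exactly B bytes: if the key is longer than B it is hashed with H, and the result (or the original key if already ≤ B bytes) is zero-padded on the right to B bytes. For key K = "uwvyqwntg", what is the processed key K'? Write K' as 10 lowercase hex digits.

|K| = 9 > B = 5, so first hash the key.
H(K): sum = 117+119+118+121+113+119+110+116+103 = 1036 → 04 0c.
Zero-pad H(K) = 04 0c to 5 bytes: K' = 04 0c 00 00 00.

040c000000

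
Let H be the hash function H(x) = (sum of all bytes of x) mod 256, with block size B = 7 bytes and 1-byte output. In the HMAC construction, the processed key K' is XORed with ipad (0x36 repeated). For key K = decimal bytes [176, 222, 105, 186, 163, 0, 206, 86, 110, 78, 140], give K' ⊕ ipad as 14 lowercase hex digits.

f6363636363636

Key decimal bytes [176, 222, 105, 186, 163, 0, 206, 86, 110, 78, 140] = b0 de 69 ba a3 00 ce 56 6e 4e 8c is 11 bytes > B = 7, so hash it first: H(key) = c0, then zero-pad to 7 bytes: K' = c0 00 00 00 00 00 00.
XOR each byte with 0x36: c0⊕36=f6, 00⊕36=36, 00⊕36=36, 00⊕36=36, 00⊕36=36, 00⊕36=36, 00⊕36=36.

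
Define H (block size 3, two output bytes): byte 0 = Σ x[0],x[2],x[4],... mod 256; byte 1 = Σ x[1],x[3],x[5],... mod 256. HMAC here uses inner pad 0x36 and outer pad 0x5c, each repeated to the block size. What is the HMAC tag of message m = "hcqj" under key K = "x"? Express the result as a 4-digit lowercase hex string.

8fad

Key "x" = 78 is 1 byte ≤ B = 3; zero-pad to 3 bytes: K' = 78 00 00.
K' ⊕ ipad = 4e 36 36.  K' ⊕ opad = 24 5c 5c.
Inner input = (K'⊕ipad) ∥ m = 4e 36 36 ∥ 68 63 71 6a.
Inner hash: even-index sum = 337 mod 256 = 81; odd-index sum = 271 mod 256 = 15 → 51 0f.
Outer input = (K'⊕opad) ∥ inner = 24 5c 5c ∥ 51 0f.
Outer hash (tag): even-index sum = 143 mod 256 = 143; odd-index sum = 173 mod 256 = 173 → 8f ad.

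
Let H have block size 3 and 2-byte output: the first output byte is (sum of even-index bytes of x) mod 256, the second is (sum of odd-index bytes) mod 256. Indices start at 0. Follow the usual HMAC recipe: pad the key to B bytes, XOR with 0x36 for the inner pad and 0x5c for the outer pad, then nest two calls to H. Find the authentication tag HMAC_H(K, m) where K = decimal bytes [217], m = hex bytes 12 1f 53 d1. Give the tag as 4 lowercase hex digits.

7c71

Key decimal bytes [217] = d9 is 1 byte ≤ B = 3; zero-pad to 3 bytes: K' = d9 00 00.
K' ⊕ ipad = ef 36 36.  K' ⊕ opad = 85 5c 5c.
Inner input = (K'⊕ipad) ∥ m = ef 36 36 ∥ 12 1f 53 d1.
Inner hash: even-index sum = 533 mod 256 = 21; odd-index sum = 155 mod 256 = 155 → 15 9b.
Outer input = (K'⊕opad) ∥ inner = 85 5c 5c ∥ 15 9b.
Outer hash (tag): even-index sum = 380 mod 256 = 124; odd-index sum = 113 mod 256 = 113 → 7c 71.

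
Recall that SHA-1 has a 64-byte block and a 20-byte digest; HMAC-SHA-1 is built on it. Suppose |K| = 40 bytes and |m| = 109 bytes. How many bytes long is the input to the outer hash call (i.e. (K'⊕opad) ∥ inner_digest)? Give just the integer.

Key is 40 ≤ 64 bytes, zero-padded: |K'| = 64.
Outer input = (K'⊕opad) ∥ H(inner) → 64 + 20 = 84 bytes.

84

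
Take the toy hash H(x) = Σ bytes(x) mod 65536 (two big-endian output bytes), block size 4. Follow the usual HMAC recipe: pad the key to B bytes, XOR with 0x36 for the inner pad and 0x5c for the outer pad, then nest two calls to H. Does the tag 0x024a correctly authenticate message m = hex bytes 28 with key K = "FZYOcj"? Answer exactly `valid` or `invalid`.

valid

Key "FZYOcj" = 46 5a 59 4f 63 6a is 6 bytes > B = 4, so hash it first: H(key) = 02 15, then zero-pad to 4 bytes: K' = 02 15 00 00.
K' ⊕ ipad = 34 23 36 36; K' ⊕ opad = 5e 49 5c 5c.
Inner hash: sum = 52+35+54+54+40 = 235 → 00 eb.
Outer hash (recomputed tag): sum = 94+73+92+92+0+235 = 586 → 02 4a.
Recomputed tag = 024a; claimed = 024a → match.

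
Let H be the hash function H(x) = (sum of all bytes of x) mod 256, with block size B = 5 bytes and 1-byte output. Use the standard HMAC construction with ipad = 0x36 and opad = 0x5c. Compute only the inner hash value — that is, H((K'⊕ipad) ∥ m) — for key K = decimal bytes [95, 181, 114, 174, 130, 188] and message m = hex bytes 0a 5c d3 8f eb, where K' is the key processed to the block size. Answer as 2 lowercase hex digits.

cf

Key decimal bytes [95, 181, 114, 174, 130, 188] = 5f b5 72 ae 82 bc is 6 bytes > B = 5, so hash it first: H(key) = 72, then zero-pad to 5 bytes: K' = 72 00 00 00 00.
K' ⊕ ipad = 44 36 36 36 36.
Inner input = 44 36 36 36 36 ∥ 0a 5c d3 8f eb.
Inner hash: sum = 68+54+54+54+54+10+92+211+143+235 = 975; mod 256 = 207 → cf.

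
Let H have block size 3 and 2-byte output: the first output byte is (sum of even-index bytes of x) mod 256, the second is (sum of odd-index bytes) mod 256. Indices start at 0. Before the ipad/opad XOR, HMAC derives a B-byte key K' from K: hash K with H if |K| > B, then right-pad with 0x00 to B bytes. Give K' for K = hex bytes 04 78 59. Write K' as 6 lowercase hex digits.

047859

Key hex bytes 04 78 59 is exactly B = 3 bytes: K' = 04 78 59.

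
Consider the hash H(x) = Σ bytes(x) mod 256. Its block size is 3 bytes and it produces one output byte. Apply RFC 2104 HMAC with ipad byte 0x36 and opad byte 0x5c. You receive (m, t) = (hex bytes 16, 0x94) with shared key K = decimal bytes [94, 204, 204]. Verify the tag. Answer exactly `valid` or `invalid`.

Key decimal bytes [94, 204, 204] = 5e cc cc is exactly B = 3 bytes: K' = 5e cc cc.
K' ⊕ ipad = 68 fa fa; K' ⊕ opad = 02 90 90.
Inner hash: sum = 104+250+250+22 = 626; mod 256 = 114 → 72.
Outer hash (recomputed tag): sum = 2+144+144+114 = 404; mod 256 = 148 → 94.
Recomputed tag = 94; claimed = 94 → match.

valid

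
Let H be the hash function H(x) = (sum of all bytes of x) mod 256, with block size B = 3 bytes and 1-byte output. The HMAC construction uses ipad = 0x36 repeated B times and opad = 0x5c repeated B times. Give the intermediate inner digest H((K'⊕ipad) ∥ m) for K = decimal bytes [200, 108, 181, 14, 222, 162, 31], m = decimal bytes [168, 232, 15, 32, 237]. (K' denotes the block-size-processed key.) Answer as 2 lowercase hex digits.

b8

Key decimal bytes [200, 108, 181, 14, 222, 162, 31] = c8 6c b5 0e de a2 1f is 7 bytes > B = 3, so hash it first: H(key) = 96, then zero-pad to 3 bytes: K' = 96 00 00.
K' ⊕ ipad = a0 36 36.
Inner input = a0 36 36 ∥ a8 e8 0f 20 ed.
Inner hash: sum = 160+54+54+168+232+15+32+237 = 952; mod 256 = 184 → b8.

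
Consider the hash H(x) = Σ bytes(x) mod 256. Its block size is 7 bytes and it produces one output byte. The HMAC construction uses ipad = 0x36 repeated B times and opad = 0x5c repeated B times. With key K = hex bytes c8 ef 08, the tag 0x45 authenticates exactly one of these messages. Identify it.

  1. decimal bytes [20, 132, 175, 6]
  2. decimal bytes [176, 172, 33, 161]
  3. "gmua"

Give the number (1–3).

1

Key hex bytes c8 ef 08 is 3 bytes ≤ B = 7; zero-pad to 7 bytes: K' = c8 ef 08 00 00 00 00.
K' ⊕ ipad = fe d9 3e 36 36 36 36; K' ⊕ opad = 94 b3 54 5c 5c 5c 5c.
m1: inner = H(fe d9 3e 36 36 36 36 14 84 af 06) = 3a; tag = H(94 b3 54 5c 5c 5c 5c 3a) = 45 ← matches
m2: inner = H(fe d9 3e 36 36 36 36 b0 ac 21 a1) = 0b; tag = H(94 b3 54 5c 5c 5c 5c 0b) = 16
m3: inner = H(fe d9 3e 36 36 36 36 67 6d 75 61) = 97; tag = H(94 b3 54 5c 5c 5c 5c 97) = a2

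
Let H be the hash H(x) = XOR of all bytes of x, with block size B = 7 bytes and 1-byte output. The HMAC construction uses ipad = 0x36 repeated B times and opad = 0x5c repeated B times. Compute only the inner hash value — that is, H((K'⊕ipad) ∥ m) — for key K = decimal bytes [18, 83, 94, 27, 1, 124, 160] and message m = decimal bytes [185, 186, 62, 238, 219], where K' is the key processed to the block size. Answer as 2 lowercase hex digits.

Key decimal bytes [18, 83, 94, 27, 1, 124, 160] = 12 53 5e 1b 01 7c a0 is exactly B = 7 bytes: K' = 12 53 5e 1b 01 7c a0.
K' ⊕ ipad = 24 65 68 2d 37 4a 96.
Inner input = 24 65 68 2d 37 4a 96 ∥ b9 ba 3e ee db.
Inner hash: XOR 24⊕65⊕68⊕2d⊕37⊕4a⊕96⊕b9⊕ba⊕3e⊕ee⊕db = e7.

e7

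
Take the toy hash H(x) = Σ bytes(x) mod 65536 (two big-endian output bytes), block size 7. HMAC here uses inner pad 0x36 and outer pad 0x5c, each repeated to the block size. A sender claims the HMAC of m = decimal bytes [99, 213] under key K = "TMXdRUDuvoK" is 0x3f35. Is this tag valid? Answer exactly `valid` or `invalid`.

invalid

Key "TMXdRUDuvoK" = 54 4d 58 64 52 55 44 75 76 6f 4b is 11 bytes > B = 7, so hash it first: H(key) = 03 ed, then zero-pad to 7 bytes: K' = 03 ed 00 00 00 00 00.
K' ⊕ ipad = 35 db 36 36 36 36 36; K' ⊕ opad = 5f b1 5c 5c 5c 5c 5c.
Inner hash: sum = 53+219+54+54+54+54+54+99+213 = 854 → 03 56.
Outer hash (recomputed tag): sum = 95+177+92+92+92+92+92+3+86 = 821 → 03 35.
Recomputed tag = 0335; claimed = 3f35 → mismatch.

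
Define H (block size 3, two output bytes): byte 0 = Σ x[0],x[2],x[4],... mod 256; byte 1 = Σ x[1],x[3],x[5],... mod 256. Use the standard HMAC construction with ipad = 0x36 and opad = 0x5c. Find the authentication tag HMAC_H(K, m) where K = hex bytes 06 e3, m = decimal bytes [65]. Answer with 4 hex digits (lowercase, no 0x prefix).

cc25

Key hex bytes 06 e3 is 2 bytes ≤ B = 3; zero-pad to 3 bytes: K' = 06 e3 00.
K' ⊕ ipad = 30 d5 36.  K' ⊕ opad = 5a bf 5c.
Inner input = (K'⊕ipad) ∥ m = 30 d5 36 ∥ 41.
Inner hash: even-index sum = 102 mod 256 = 102; odd-index sum = 278 mod 256 = 22 → 66 16.
Outer input = (K'⊕opad) ∥ inner = 5a bf 5c ∥ 66 16.
Outer hash (tag): even-index sum = 204 mod 256 = 204; odd-index sum = 293 mod 256 = 37 → cc 25.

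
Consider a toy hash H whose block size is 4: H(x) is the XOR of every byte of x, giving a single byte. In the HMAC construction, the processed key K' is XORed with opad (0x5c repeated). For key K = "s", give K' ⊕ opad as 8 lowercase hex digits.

2f5c5c5c

Key "s" = 73 is 1 byte ≤ B = 4; zero-pad to 4 bytes: K' = 73 00 00 00.
XOR each byte with 0x5c: 73⊕5c=2f, 00⊕5c=5c, 00⊕5c=5c, 00⊕5c=5c.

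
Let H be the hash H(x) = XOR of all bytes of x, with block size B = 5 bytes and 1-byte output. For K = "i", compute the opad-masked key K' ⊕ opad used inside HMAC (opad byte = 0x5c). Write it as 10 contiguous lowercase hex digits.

355c5c5c5c

Key "i" = 69 is 1 byte ≤ B = 5; zero-pad to 5 bytes: K' = 69 00 00 00 00.
XOR each byte with 0x5c: 69⊕5c=35, 00⊕5c=5c, 00⊕5c=5c, 00⊕5c=5c, 00⊕5c=5c.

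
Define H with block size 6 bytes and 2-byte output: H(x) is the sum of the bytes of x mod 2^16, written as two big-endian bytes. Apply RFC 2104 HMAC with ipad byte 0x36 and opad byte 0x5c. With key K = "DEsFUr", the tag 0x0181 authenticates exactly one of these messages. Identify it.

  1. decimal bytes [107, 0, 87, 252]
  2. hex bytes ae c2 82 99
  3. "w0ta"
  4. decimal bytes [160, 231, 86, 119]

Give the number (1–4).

Key "DEsFUr" = 44 45 73 46 55 72 is exactly B = 6 bytes: K' = 44 45 73 46 55 72.
K' ⊕ ipad = 72 73 45 70 63 44; K' ⊕ opad = 18 19 2f 1a 09 2e.
m1: inner = H(72 73 45 70 63 44 6b 00 57 fc) = 03 ff; tag = H(18 19 2f 1a 09 2e 03 ff) = 01b3
m2: inner = H(72 73 45 70 63 44 ae c2 82 99) = 04 cc; tag = H(18 19 2f 1a 09 2e 04 cc) = 0181 ← matches
m3: inner = H(72 73 45 70 63 44 77 30 74 61) = 03 bd; tag = H(18 19 2f 1a 09 2e 03 bd) = 0171
m4: inner = H(72 73 45 70 63 44 a0 e7 56 77) = 04 95; tag = H(18 19 2f 1a 09 2e 04 95) = 014a

2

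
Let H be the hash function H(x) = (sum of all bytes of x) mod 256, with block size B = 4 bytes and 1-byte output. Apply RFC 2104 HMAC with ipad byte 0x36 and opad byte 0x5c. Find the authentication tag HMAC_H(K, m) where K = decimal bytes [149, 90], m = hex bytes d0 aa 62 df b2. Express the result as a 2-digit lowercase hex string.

6f

Key decimal bytes [149, 90] = 95 5a is 2 bytes ≤ B = 4; zero-pad to 4 bytes: K' = 95 5a 00 00.
K' ⊕ ipad = a3 6c 36 36.  K' ⊕ opad = c9 06 5c 5c.
Inner input = (K'⊕ipad) ∥ m = a3 6c 36 36 ∥ d0 aa 62 df b2.
Inner hash: sum = 163+108+54+54+208+170+98+223+178 = 1256; mod 256 = 232 → e8.
Outer input = (K'⊕opad) ∥ inner = c9 06 5c 5c ∥ e8.
Outer hash (tag): sum = 201+6+92+92+232 = 623; mod 256 = 111 → 6f.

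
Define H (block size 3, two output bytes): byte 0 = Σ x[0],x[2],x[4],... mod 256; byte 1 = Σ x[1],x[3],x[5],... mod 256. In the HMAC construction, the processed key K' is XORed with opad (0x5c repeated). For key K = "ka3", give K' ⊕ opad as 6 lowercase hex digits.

Key "ka3" = 6b 61 33 is exactly B = 3 bytes: K' = 6b 61 33.
XOR each byte with 0x5c: 6b⊕5c=37, 61⊕5c=3d, 33⊕5c=6f.

373d6f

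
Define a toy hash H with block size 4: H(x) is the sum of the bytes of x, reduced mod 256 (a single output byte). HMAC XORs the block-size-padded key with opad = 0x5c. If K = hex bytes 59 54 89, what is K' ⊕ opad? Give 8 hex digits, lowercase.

Key hex bytes 59 54 89 is 3 bytes ≤ B = 4; zero-pad to 4 bytes: K' = 59 54 89 00.
XOR each byte with 0x5c: 59⊕5c=05, 54⊕5c=08, 89⊕5c=d5, 00⊕5c=5c.

0508d55c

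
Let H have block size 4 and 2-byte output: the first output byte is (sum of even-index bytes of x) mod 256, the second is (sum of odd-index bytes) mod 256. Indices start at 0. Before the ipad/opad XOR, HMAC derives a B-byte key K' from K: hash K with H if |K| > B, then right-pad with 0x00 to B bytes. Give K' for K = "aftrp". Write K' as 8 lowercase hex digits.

45d80000

|K| = 5 > B = 4, so first hash the key.
H(K): even-index sum = 325 mod 256 = 69; odd-index sum = 216 mod 256 = 216 → 45 d8.
Zero-pad H(K) = 45 d8 to 4 bytes: K' = 45 d8 00 00.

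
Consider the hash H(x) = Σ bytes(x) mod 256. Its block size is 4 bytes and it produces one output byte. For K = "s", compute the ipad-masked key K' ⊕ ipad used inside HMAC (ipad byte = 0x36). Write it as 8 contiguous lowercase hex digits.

Key "s" = 73 is 1 byte ≤ B = 4; zero-pad to 4 bytes: K' = 73 00 00 00.
XOR each byte with 0x36: 73⊕36=45, 00⊕36=36, 00⊕36=36, 00⊕36=36.

45363636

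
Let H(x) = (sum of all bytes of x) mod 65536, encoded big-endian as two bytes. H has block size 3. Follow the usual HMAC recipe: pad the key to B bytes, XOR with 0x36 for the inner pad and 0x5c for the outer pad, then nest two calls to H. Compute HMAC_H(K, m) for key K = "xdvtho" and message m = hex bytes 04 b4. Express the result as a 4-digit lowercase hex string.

0249

Key "xdvtho" = 78 64 76 74 68 6f is 6 bytes > B = 3, so hash it first: H(key) = 02 9d, then zero-pad to 3 bytes: K' = 02 9d 00.
K' ⊕ ipad = 34 ab 36.  K' ⊕ opad = 5e c1 5c.
Inner input = (K'⊕ipad) ∥ m = 34 ab 36 ∥ 04 b4.
Inner hash: sum = 52+171+54+4+180 = 461 → 01 cd.
Outer input = (K'⊕opad) ∥ inner = 5e c1 5c ∥ 01 cd.
Outer hash (tag): sum = 94+193+92+1+205 = 585 → 02 49.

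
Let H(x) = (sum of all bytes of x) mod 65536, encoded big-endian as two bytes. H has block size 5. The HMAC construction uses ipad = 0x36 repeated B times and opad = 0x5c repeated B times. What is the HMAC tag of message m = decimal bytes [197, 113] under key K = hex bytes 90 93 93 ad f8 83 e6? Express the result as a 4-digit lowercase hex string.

Key hex bytes 90 93 93 ad f8 83 e6 is 7 bytes > B = 5, so hash it first: H(key) = 04 c4, then zero-pad to 5 bytes: K' = 04 c4 00 00 00.
K' ⊕ ipad = 32 f2 36 36 36.  K' ⊕ opad = 58 98 5c 5c 5c.
Inner input = (K'⊕ipad) ∥ m = 32 f2 36 36 36 ∥ c5 71.
Inner hash: sum = 50+242+54+54+54+197+113 = 764 → 02 fc.
Outer input = (K'⊕opad) ∥ inner = 58 98 5c 5c 5c ∥ 02 fc.
Outer hash (tag): sum = 88+152+92+92+92+2+252 = 770 → 03 02.

0302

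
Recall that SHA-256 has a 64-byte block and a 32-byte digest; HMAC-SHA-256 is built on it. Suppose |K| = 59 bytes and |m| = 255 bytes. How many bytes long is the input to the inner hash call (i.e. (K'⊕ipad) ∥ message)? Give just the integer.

Key is 59 ≤ 64 bytes, zero-padded: |K'| = 64.
Inner input = (K'⊕ipad) ∥ m → 64 + 255 = 319 bytes.

319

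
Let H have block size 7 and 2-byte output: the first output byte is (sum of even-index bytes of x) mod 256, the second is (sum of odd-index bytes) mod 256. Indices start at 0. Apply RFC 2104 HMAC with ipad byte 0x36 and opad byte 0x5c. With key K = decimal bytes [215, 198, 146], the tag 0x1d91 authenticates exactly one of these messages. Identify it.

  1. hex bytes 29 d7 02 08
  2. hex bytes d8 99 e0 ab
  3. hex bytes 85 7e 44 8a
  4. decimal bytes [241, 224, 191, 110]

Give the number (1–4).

Key decimal bytes [215, 198, 146] = d7 c6 92 is 3 bytes ≤ B = 7; zero-pad to 7 bytes: K' = d7 c6 92 00 00 00 00.
K' ⊕ ipad = e1 f0 a4 36 36 36 36; K' ⊕ opad = 8b 9a ce 5c 5c 5c 5c.
m1: inner = H(e1 f0 a4 36 36 36 36 29 d7 02 08) = d0 87; tag = H(8b 9a ce 5c 5c 5c 5c d0 87) = 9822
m2: inner = H(e1 f0 a4 36 36 36 36 d8 99 e0 ab) = 35 14; tag = H(8b 9a ce 5c 5c 5c 5c 35 14) = 2587
m3: inner = H(e1 f0 a4 36 36 36 36 85 7e 44 8a) = f9 25; tag = H(8b 9a ce 5c 5c 5c 5c f9 25) = 364b
m4: inner = H(e1 f0 a4 36 36 36 36 f1 e0 bf 6e) = 3f 0c; tag = H(8b 9a ce 5c 5c 5c 5c 3f 0c) = 1d91 ← matches

4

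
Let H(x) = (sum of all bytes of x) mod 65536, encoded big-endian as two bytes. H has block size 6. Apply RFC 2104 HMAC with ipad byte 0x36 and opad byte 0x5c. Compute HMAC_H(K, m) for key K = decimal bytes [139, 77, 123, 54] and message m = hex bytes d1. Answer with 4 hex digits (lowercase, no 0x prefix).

Key decimal bytes [139, 77, 123, 54] = 8b 4d 7b 36 is 4 bytes ≤ B = 6; zero-pad to 6 bytes: K' = 8b 4d 7b 36 00 00.
K' ⊕ ipad = bd 7b 4d 00 36 36.  K' ⊕ opad = d7 11 27 6a 5c 5c.
Inner input = (K'⊕ipad) ∥ m = bd 7b 4d 00 36 36 ∥ d1.
Inner hash: sum = 189+123+77+0+54+54+209 = 706 → 02 c2.
Outer input = (K'⊕opad) ∥ inner = d7 11 27 6a 5c 5c ∥ 02 c2.
Outer hash (tag): sum = 215+17+39+106+92+92+2+194 = 757 → 02 f5.

02f5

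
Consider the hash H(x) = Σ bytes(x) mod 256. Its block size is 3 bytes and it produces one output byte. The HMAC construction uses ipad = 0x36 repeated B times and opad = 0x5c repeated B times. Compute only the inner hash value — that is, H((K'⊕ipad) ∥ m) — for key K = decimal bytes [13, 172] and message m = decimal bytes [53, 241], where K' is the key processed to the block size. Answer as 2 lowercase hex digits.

Key decimal bytes [13, 172] = 0d ac is 2 bytes ≤ B = 3; zero-pad to 3 bytes: K' = 0d ac 00.
K' ⊕ ipad = 3b 9a 36.
Inner input = 3b 9a 36 ∥ 35 f1.
Inner hash: sum = 59+154+54+53+241 = 561; mod 256 = 49 → 31.

31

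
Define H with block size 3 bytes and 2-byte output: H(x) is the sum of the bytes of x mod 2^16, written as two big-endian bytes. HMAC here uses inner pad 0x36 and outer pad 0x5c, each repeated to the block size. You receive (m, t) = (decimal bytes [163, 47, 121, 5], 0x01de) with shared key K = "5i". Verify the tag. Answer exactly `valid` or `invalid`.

invalid

Key "5i" = 35 69 is 2 bytes ≤ B = 3; zero-pad to 3 bytes: K' = 35 69 00.
K' ⊕ ipad = 03 5f 36; K' ⊕ opad = 69 35 5c.
Inner hash: sum = 3+95+54+163+47+121+5 = 488 → 01 e8.
Outer hash (recomputed tag): sum = 105+53+92+1+232 = 483 → 01 e3.
Recomputed tag = 01e3; claimed = 01de → mismatch.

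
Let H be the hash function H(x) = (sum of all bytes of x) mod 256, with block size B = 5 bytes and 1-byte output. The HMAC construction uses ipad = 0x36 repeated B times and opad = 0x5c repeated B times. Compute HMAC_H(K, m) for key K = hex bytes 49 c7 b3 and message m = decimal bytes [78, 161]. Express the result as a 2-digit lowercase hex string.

a7

Key hex bytes 49 c7 b3 is 3 bytes ≤ B = 5; zero-pad to 5 bytes: K' = 49 c7 b3 00 00.
K' ⊕ ipad = 7f f1 85 36 36.  K' ⊕ opad = 15 9b ef 5c 5c.
Inner input = (K'⊕ipad) ∥ m = 7f f1 85 36 36 ∥ 4e a1.
Inner hash: sum = 127+241+133+54+54+78+161 = 848; mod 256 = 80 → 50.
Outer input = (K'⊕opad) ∥ inner = 15 9b ef 5c 5c ∥ 50.
Outer hash (tag): sum = 21+155+239+92+92+80 = 679; mod 256 = 167 → a7.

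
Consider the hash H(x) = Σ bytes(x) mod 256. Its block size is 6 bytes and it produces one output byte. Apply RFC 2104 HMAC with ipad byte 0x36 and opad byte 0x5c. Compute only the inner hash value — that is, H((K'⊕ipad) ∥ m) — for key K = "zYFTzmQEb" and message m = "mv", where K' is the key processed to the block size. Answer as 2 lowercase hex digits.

Key "zYFTzmQEb" = 7a 59 46 54 7a 6d 51 45 62 is 9 bytes > B = 6, so hash it first: H(key) = 4c, then zero-pad to 6 bytes: K' = 4c 00 00 00 00 00.
K' ⊕ ipad = 7a 36 36 36 36 36.
Inner input = 7a 36 36 36 36 36 ∥ 6d 76.
Inner hash: sum = 122+54+54+54+54+54+109+118 = 619; mod 256 = 107 → 6b.

6b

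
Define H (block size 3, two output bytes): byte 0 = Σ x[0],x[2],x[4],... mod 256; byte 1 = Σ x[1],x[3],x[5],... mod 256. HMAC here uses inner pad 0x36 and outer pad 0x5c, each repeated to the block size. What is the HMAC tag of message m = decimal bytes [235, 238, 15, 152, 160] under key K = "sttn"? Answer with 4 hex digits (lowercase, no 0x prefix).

854b

Key "sttn" = 73 74 74 6e is 4 bytes > B = 3, so hash it first: H(key) = e7 e2, then zero-pad to 3 bytes: K' = e7 e2 00.
K' ⊕ ipad = d1 d4 36.  K' ⊕ opad = bb be 5c.
Inner input = (K'⊕ipad) ∥ m = d1 d4 36 ∥ eb ee 0f 98 a0.
Inner hash: even-index sum = 653 mod 256 = 141; odd-index sum = 622 mod 256 = 110 → 8d 6e.
Outer input = (K'⊕opad) ∥ inner = bb be 5c ∥ 8d 6e.
Outer hash (tag): even-index sum = 389 mod 256 = 133; odd-index sum = 331 mod 256 = 75 → 85 4b.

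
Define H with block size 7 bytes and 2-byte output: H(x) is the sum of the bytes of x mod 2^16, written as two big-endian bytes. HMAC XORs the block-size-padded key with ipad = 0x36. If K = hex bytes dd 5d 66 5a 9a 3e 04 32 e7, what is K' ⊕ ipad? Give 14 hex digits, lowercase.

Key hex bytes dd 5d 66 5a 9a 3e 04 32 e7 is 9 bytes > B = 7, so hash it first: H(key) = 03 ef, then zero-pad to 7 bytes: K' = 03 ef 00 00 00 00 00.
XOR each byte with 0x36: 03⊕36=35, ef⊕36=d9, 00⊕36=36, 00⊕36=36, 00⊕36=36, 00⊕36=36, 00⊕36=36.

35d93636363636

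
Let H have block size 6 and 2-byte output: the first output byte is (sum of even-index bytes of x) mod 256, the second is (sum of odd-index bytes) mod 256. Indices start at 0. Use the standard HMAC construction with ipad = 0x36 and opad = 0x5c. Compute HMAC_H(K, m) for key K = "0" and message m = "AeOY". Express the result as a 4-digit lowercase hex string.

2674

Key "0" = 30 is 1 byte ≤ B = 6; zero-pad to 6 bytes: K' = 30 00 00 00 00 00.
K' ⊕ ipad = 06 36 36 36 36 36.  K' ⊕ opad = 6c 5c 5c 5c 5c 5c.
Inner input = (K'⊕ipad) ∥ m = 06 36 36 36 36 36 ∥ 41 65 4f 59.
Inner hash: even-index sum = 258 mod 256 = 2; odd-index sum = 352 mod 256 = 96 → 02 60.
Outer input = (K'⊕opad) ∥ inner = 6c 5c 5c 5c 5c 5c ∥ 02 60.
Outer hash (tag): even-index sum = 294 mod 256 = 38; odd-index sum = 372 mod 256 = 116 → 26 74.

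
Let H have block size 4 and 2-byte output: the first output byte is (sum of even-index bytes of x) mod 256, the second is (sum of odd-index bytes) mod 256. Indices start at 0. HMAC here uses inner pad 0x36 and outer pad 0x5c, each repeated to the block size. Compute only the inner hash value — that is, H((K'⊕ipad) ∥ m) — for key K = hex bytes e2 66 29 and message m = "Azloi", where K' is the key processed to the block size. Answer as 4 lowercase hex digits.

Key hex bytes e2 66 29 is 3 bytes ≤ B = 4; zero-pad to 4 bytes: K' = e2 66 29 00.
K' ⊕ ipad = d4 50 1f 36.
Inner input = d4 50 1f 36 ∥ 41 7a 6c 6f 69.
Inner hash: even-index sum = 521 mod 256 = 9; odd-index sum = 367 mod 256 = 111 → 09 6f.

096f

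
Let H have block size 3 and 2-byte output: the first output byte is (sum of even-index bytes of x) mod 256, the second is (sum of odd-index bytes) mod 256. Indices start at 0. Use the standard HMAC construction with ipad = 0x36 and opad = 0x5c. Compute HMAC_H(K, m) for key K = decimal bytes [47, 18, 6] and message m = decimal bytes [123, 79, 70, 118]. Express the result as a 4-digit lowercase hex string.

b25c

Key decimal bytes [47, 18, 6] = 2f 12 06 is exactly B = 3 bytes: K' = 2f 12 06.
K' ⊕ ipad = 19 24 30.  K' ⊕ opad = 73 4e 5a.
Inner input = (K'⊕ipad) ∥ m = 19 24 30 ∥ 7b 4f 46 76.
Inner hash: even-index sum = 270 mod 256 = 14; odd-index sum = 229 mod 256 = 229 → 0e e5.
Outer input = (K'⊕opad) ∥ inner = 73 4e 5a ∥ 0e e5.
Outer hash (tag): even-index sum = 434 mod 256 = 178; odd-index sum = 92 mod 256 = 92 → b2 5c.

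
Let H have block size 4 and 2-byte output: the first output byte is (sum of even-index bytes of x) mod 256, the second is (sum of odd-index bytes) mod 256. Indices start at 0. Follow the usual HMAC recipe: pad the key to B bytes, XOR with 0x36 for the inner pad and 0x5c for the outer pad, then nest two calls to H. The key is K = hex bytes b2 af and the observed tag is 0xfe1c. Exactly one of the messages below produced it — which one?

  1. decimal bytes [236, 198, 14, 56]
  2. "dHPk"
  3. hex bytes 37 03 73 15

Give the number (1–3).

1

Key hex bytes b2 af is 2 bytes ≤ B = 4; zero-pad to 4 bytes: K' = b2 af 00 00.
K' ⊕ ipad = 84 99 36 36; K' ⊕ opad = ee f3 5c 5c.
m1: inner = H(84 99 36 36 ec c6 0e 38) = b4 cd; tag = H(ee f3 5c 5c b4 cd) = fe1c ← matches
m2: inner = H(84 99 36 36 64 48 50 6b) = 6e 82; tag = H(ee f3 5c 5c 6e 82) = b8d1
m3: inner = H(84 99 36 36 37 03 73 15) = 64 e7; tag = H(ee f3 5c 5c 64 e7) = ae36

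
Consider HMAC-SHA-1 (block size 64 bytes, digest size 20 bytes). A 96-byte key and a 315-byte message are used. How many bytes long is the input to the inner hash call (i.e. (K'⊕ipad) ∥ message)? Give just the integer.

Key is 96 > 64 bytes, so it is hashed to 20 bytes then zero-padded to 64: |K'| = 64.
Inner input = (K'⊕ipad) ∥ m → 64 + 315 = 379 bytes.

379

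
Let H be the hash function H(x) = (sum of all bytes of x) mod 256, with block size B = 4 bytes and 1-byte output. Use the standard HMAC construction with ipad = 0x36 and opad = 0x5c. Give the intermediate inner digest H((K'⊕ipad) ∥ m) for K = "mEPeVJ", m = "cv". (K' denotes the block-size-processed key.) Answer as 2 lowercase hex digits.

ac

Key "mEPeVJ" = 6d 45 50 65 56 4a is 6 bytes > B = 4, so hash it first: H(key) = 07, then zero-pad to 4 bytes: K' = 07 00 00 00.
K' ⊕ ipad = 31 36 36 36.
Inner input = 31 36 36 36 ∥ 63 76.
Inner hash: sum = 49+54+54+54+99+118 = 428; mod 256 = 172 → ac.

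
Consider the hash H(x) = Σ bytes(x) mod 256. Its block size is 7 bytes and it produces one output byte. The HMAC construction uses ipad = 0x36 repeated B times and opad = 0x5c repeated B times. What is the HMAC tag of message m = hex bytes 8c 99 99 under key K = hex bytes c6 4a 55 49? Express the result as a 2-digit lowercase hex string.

90

Key hex bytes c6 4a 55 49 is 4 bytes ≤ B = 7; zero-pad to 7 bytes: K' = c6 4a 55 49 00 00 00.
K' ⊕ ipad = f0 7c 63 7f 36 36 36.  K' ⊕ opad = 9a 16 09 15 5c 5c 5c.
Inner input = (K'⊕ipad) ∥ m = f0 7c 63 7f 36 36 36 ∥ 8c 99 99.
Inner hash: sum = 240+124+99+127+54+54+54+140+153+153 = 1198; mod 256 = 174 → ae.
Outer input = (K'⊕opad) ∥ inner = 9a 16 09 15 5c 5c 5c ∥ ae.
Outer hash (tag): sum = 154+22+9+21+92+92+92+174 = 656; mod 256 = 144 → 90.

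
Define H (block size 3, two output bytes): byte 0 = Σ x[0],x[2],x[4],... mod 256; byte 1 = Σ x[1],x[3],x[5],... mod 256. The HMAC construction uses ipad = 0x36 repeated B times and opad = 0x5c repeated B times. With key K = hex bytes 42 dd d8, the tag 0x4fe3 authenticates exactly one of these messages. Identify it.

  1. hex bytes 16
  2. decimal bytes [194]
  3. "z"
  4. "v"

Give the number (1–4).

2

Key hex bytes 42 dd d8 is exactly B = 3 bytes: K' = 42 dd d8.
K' ⊕ ipad = 74 eb ee; K' ⊕ opad = 1e 81 84.
m1: inner = H(74 eb ee 16) = 62 01; tag = H(1e 81 84 62 01) = a3e3
m2: inner = H(74 eb ee c2) = 62 ad; tag = H(1e 81 84 62 ad) = 4fe3 ← matches
m3: inner = H(74 eb ee 7a) = 62 65; tag = H(1e 81 84 62 65) = 07e3
m4: inner = H(74 eb ee 76) = 62 61; tag = H(1e 81 84 62 61) = 03e3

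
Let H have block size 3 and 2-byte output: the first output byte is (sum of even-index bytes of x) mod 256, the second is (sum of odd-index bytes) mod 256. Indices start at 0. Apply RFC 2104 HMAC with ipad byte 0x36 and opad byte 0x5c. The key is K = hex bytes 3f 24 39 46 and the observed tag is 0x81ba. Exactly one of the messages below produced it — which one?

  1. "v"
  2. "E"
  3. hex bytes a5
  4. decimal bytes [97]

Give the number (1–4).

3

Key hex bytes 3f 24 39 46 is 4 bytes > B = 3, so hash it first: H(key) = 78 6a, then zero-pad to 3 bytes: K' = 78 6a 00.
K' ⊕ ipad = 4e 5c 36; K' ⊕ opad = 24 36 5c.
m1: inner = H(4e 5c 36 76) = 84 d2; tag = H(24 36 5c 84 d2) = 52ba
m2: inner = H(4e 5c 36 45) = 84 a1; tag = H(24 36 5c 84 a1) = 21ba
m3: inner = H(4e 5c 36 a5) = 84 01; tag = H(24 36 5c 84 01) = 81ba ← matches
m4: inner = H(4e 5c 36 61) = 84 bd; tag = H(24 36 5c 84 bd) = 3dba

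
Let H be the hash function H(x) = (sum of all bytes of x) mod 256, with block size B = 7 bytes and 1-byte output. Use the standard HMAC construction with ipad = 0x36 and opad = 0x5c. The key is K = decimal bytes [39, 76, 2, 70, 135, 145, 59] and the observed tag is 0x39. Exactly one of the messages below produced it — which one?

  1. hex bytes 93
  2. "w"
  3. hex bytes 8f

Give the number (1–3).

1

Key decimal bytes [39, 76, 2, 70, 135, 145, 59] = 27 4c 02 46 87 91 3b is exactly B = 7 bytes: K' = 27 4c 02 46 87 91 3b.
K' ⊕ ipad = 11 7a 34 70 b1 a7 0d; K' ⊕ opad = 7b 10 5e 1a db cd 67.
m1: inner = H(11 7a 34 70 b1 a7 0d 93) = 27; tag = H(7b 10 5e 1a db cd 67 27) = 39 ← matches
m2: inner = H(11 7a 34 70 b1 a7 0d 77) = 0b; tag = H(7b 10 5e 1a db cd 67 0b) = 1d
m3: inner = H(11 7a 34 70 b1 a7 0d 8f) = 23; tag = H(7b 10 5e 1a db cd 67 23) = 35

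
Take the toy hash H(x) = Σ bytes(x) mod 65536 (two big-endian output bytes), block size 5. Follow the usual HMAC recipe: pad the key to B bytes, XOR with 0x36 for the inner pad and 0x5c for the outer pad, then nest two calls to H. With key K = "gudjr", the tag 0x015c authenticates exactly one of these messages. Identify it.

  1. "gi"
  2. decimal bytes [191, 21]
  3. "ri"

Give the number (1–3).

2

Key "gudjr" = 67 75 64 6a 72 is exactly B = 5 bytes: K' = 67 75 64 6a 72.
K' ⊕ ipad = 51 43 52 5c 44; K' ⊕ opad = 3b 29 38 36 2e.
m1: inner = H(51 43 52 5c 44 67 69) = 02 56; tag = H(3b 29 38 36 2e 02 56) = 0158
m2: inner = H(51 43 52 5c 44 bf 15) = 02 5a; tag = H(3b 29 38 36 2e 02 5a) = 015c ← matches
m3: inner = H(51 43 52 5c 44 72 69) = 02 61; tag = H(3b 29 38 36 2e 02 61) = 0163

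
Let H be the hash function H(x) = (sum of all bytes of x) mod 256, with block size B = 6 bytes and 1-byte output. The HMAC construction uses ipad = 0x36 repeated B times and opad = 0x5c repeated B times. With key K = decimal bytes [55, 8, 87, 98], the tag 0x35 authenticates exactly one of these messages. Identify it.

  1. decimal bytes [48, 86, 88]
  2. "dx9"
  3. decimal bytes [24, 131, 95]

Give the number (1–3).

Key decimal bytes [55, 8, 87, 98] = 37 08 57 62 is 4 bytes ≤ B = 6; zero-pad to 6 bytes: K' = 37 08 57 62 00 00.
K' ⊕ ipad = 01 3e 61 54 36 36; K' ⊕ opad = 6b 54 0b 3e 5c 5c.
m1: inner = H(01 3e 61 54 36 36 30 56 58) = 3e; tag = H(6b 54 0b 3e 5c 5c 3e) = fe
m2: inner = H(01 3e 61 54 36 36 64 78 39) = 75; tag = H(6b 54 0b 3e 5c 5c 75) = 35 ← matches
m3: inner = H(01 3e 61 54 36 36 18 83 5f) = 5a; tag = H(6b 54 0b 3e 5c 5c 5a) = 1a

2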